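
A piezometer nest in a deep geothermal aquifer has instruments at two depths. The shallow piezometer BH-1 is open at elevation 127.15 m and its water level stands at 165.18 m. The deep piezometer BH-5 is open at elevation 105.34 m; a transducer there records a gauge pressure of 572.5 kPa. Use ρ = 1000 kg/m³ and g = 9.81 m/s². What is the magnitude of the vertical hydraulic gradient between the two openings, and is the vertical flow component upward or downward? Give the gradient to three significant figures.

|i_v| ≈ 0.0679; vertical flow is downward

Total head at BH-1: h = 165.18 m (water level in the standpipe).
Pressure head at BH-5: ψ = P/(ρg) = 572.5×1000 / (1000 × 9.81) = 58.36 m.
Total head at BH-5: h = z + ψ = 105.34 + 58.36 = 163.70 m.
Δh = h(BH-1) − h(BH-5) = 165.18 − 163.70 = 1.48 m.
Vertical separation Δz = 127.15 − 105.34 = 21.81 m.
|i_v| = |Δh| / Δz = 1.48 / 21.81 = 0.0679.
Head is higher in the shallow piezometer, so vertical flow is downward (recharge condition).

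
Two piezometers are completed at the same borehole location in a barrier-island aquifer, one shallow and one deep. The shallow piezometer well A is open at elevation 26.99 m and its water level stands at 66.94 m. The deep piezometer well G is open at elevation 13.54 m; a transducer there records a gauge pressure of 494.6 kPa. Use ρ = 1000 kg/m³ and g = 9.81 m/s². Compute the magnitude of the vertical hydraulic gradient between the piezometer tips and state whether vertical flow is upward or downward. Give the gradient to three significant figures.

|i_v| ≈ 0.222; vertical flow is downward

Total head at well A: h = 66.94 m (water level in the standpipe).
Pressure head at well G: ψ = P/(ρg) = 494.6×1000 / (1000 × 9.81) = 50.42 m.
Total head at well G: h = z + ψ = 13.54 + 50.42 = 63.96 m.
Δh = h(well A) − h(well G) = 66.94 − 63.96 = 2.98 m.
Vertical separation Δz = 26.99 − 13.54 = 13.45 m.
|i_v| = |Δh| / Δz = 2.98 / 13.45 = 0.222.
Head is higher in the shallow piezometer, so vertical flow is downward (recharge condition).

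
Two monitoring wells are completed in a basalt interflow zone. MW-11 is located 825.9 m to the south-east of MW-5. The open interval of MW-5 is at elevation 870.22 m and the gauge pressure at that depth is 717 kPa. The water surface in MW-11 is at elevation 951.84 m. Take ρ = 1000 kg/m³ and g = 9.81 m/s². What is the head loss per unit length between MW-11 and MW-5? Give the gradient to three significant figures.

i ≈ 0.0103 m/m

Pressure head at MW-5: ψ = P/(ρg) = 717×1000 / (1000 × 9.81) = 73.09 m.
Total head at MW-5: h = z + ψ = 870.22 + 73.09 = 943.31 m.
Total head at MW-11: h = 951.84 m (water level in the piezometer is the total head).
Head difference: h(MW-5) − h(MW-11) = 943.31 − 951.84 = -8.53 m.
Hydraulic gradient: i = |Δh| / L = 8.53 / 825.9 = 0.0103.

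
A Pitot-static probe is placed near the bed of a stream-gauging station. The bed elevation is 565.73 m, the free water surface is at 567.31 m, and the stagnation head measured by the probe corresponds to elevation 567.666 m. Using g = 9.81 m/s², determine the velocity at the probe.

Near the bed, under hydrostatic conditions, the piezometric head (z + ψ) equals the free-surface elevation, 567.31 m.
Velocity head = total − piezometric = 567.666 − 567.31 = 0.356 m.
v = √(2g·h_v) = √(2 × 9.81 × 0.356) = 2.64 m/s.

v ≈ 2.64 m/s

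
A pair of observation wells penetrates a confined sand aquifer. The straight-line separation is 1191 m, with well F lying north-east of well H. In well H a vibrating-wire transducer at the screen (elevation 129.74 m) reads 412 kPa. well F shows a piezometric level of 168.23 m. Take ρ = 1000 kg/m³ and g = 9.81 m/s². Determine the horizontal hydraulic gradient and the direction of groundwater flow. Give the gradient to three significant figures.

i ≈ 0.00295; groundwater flows toward the north-east

Pressure head at well H: ψ = P/(ρg) = 412×1000 / (1000 × 9.81) = 42.00 m.
Total head at well H: h = z + ψ = 129.74 + 42.00 = 171.74 m.
Total head at well F: h = 168.23 m (water level in the piezometer is the total head).
Head difference: h(well H) − h(well F) = 171.74 − 168.23 = 3.51 m.
Hydraulic gradient: i = |Δh| / L = 3.51 / 1191 = 0.00295.
Flow is from higher to lower head: from well H toward well F, i.e. toward the north-east.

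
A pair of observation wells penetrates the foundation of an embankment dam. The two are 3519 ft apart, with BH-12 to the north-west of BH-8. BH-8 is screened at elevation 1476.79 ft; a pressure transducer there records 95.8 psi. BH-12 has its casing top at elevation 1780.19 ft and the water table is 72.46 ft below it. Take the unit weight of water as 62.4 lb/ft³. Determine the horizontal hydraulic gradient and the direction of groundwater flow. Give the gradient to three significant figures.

i ≈ 0.00280; groundwater flows toward the south-east

Pressure head at BH-8: ψ = 144·P/γ = 144 × 95.8 / 62.4 = 221.08 ft.
Total head at BH-8: h = z + ψ = 1476.79 + 221.08 = 1697.87 ft.
Total head at BH-12: h = 1780.19 − 72.46 = 1707.73 ft.
Head difference: h(BH-8) − h(BH-12) = 1697.87 − 1707.73 = -9.86 ft.
Hydraulic gradient: i = |Δh| / L = 9.86 / 3519 = 0.00280.
Flow is from higher to lower head: from BH-12 toward BH-8, i.e. toward the south-east.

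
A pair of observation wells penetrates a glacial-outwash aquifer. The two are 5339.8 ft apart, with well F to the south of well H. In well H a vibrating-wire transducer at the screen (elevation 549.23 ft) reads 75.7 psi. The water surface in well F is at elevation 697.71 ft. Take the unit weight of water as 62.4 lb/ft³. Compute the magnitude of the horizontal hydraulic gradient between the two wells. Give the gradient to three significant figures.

i ≈ 0.00491

Pressure head at well H: ψ = 144·P/γ = 144 × 75.7 / 62.4 = 174.69 ft.
Total head at well H: h = z + ψ = 549.23 + 174.69 = 723.92 ft.
Total head at well F: h = 697.71 ft (water level in the piezometer is the total head).
Head difference: h(well H) − h(well F) = 723.92 − 697.71 = 26.21 ft.
Hydraulic gradient: i = |Δh| / L = 26.21 / 5339.8 = 0.00491.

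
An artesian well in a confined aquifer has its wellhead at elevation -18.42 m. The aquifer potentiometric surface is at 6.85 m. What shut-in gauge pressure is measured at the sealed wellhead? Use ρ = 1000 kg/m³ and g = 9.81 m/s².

P ≈ 248 kPa

Head above the cap: Δh = 6.85 − (-18.42) = 25.27 m.
P = ρgΔh = 1000 × 9.81 × 25.27 = 247899 Pa ≈ 248 kPa.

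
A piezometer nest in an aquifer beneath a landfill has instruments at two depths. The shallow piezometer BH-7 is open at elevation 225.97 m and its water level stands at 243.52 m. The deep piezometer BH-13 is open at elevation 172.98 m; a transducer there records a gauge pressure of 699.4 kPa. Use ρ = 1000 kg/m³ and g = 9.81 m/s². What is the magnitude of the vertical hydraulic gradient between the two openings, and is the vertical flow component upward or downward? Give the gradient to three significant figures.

|i_v| ≈ 0.0142; vertical flow is upward

Total head at BH-7: h = 243.52 m (water level in the standpipe).
Pressure head at BH-13: ψ = P/(ρg) = 699.4×1000 / (1000 × 9.81) = 71.29 m.
Total head at BH-13: h = z + ψ = 172.98 + 71.29 = 244.27 m.
Δh = h(BH-7) − h(BH-13) = 243.52 − 244.27 = -0.75 m.
Vertical separation Δz = 225.97 − 172.98 = 52.99 m.
|i_v| = |Δh| / Δz = 0.75 / 52.99 = 0.0142.
Head is higher in the deep piezometer, so vertical flow is upward (discharge condition).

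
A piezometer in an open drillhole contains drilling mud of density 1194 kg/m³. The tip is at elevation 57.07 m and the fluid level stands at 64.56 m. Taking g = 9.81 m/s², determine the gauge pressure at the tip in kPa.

Pressure head ψ = h − z = 64.56 − 57.07 = 7.49 m.
P = ρgψ = 1194 × 9.81 × 7.49 = 87731 Pa ≈ 87.7 kPa.

P ≈ 87.7 kPa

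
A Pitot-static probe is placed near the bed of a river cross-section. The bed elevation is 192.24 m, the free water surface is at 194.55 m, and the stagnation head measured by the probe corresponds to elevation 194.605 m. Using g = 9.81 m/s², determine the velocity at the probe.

v ≈ 1.04 m/s

Near the bed, under hydrostatic conditions, the piezometric head (z + ψ) equals the free-surface elevation, 194.55 m.
Velocity head = total − piezometric = 194.605 − 194.55 = 0.055 m.
v = √(2g·h_v) = √(2 × 9.81 × 0.055) = 1.04 m/s.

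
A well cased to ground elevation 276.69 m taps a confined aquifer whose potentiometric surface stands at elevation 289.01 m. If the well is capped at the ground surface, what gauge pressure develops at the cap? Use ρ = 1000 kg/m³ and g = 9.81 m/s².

P ≈ 121 kPa

Head above the cap: Δh = 289.01 − 276.69 = 12.32 m.
P = ρgΔh = 1000 × 9.81 × 12.32 = 120859 Pa ≈ 121 kPa.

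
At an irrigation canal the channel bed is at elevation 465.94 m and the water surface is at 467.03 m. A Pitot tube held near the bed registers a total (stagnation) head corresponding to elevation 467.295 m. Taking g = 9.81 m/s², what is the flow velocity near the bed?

v ≈ 2.28 m/s

Near the bed, under hydrostatic conditions, the piezometric head (z + ψ) equals the free-surface elevation, 467.03 m.
Velocity head = total − piezometric = 467.295 − 467.03 = 0.265 m.
v = √(2g·h_v) = √(2 × 9.81 × 0.265) = 2.28 m/s.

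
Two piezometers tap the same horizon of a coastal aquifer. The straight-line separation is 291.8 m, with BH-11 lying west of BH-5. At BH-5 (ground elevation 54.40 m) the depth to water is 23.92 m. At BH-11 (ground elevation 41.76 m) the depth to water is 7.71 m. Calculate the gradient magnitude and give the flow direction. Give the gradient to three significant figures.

Total head at BH-5: h = 54.40 − 23.92 = 30.48 m.
Total head at BH-11: h = 41.76 − 7.71 = 34.05 m.
Head difference: h(BH-5) − h(BH-11) = 30.48 − 34.05 = -3.57 m.
Hydraulic gradient: i = |Δh| / L = 3.57 / 291.8 = 0.0122.
Flow is from higher to lower head: from BH-11 toward BH-5, i.e. toward the east.

i ≈ 0.0122; groundwater flows toward the east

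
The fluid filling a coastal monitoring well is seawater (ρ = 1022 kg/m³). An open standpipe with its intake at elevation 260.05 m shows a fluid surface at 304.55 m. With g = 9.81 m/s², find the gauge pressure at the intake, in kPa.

Pressure head ψ = h − z = 304.55 − 260.05 = 44.50 m.
P = ρgψ = 1022 × 9.81 × 44.50 = 446149 Pa ≈ 446 kPa.

P ≈ 446 kPa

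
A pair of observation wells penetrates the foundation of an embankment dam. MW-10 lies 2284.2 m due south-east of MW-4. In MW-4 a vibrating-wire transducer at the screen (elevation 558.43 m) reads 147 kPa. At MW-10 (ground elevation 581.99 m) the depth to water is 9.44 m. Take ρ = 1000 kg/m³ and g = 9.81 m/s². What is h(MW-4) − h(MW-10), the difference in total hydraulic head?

Pressure head at MW-4: ψ = P/(ρg) = 147×1000 / (1000 × 9.81) = 14.98 m.
Total head at MW-4: h = z + ψ = 558.43 + 14.98 = 573.41 m.
Total head at MW-10: h = 581.99 − 9.44 = 572.55 m.
Head difference: h(MW-4) − h(MW-10) = 573.41 − 572.55 = 0.86 m.

Δh ≈ 0.86 m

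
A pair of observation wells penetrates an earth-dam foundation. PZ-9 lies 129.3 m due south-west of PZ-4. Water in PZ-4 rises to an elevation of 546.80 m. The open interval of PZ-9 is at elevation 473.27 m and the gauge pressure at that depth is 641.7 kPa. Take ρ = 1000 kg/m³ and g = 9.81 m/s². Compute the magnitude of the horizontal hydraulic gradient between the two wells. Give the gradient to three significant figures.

i ≈ 0.0628

Total head at PZ-4: h = 546.80 m (water level in the piezometer is the total head).
Pressure head at PZ-9: ψ = P/(ρg) = 641.7×1000 / (1000 × 9.81) = 65.41 m.
Total head at PZ-9: h = z + ψ = 473.27 + 65.41 = 538.68 m.
Head difference: h(PZ-4) − h(PZ-9) = 546.80 − 538.68 = 8.12 m.
Hydraulic gradient: i = |Δh| / L = 8.12 / 129.3 = 0.0628.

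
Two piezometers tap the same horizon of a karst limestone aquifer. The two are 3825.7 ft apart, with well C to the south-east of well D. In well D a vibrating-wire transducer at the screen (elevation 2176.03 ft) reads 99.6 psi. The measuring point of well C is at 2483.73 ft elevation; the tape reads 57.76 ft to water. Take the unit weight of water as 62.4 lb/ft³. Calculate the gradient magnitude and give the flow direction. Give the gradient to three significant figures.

i ≈ 0.00525; groundwater flows toward the north-west

Pressure head at well D: ψ = 144·P/γ = 144 × 99.6 / 62.4 = 229.85 ft.
Total head at well D: h = z + ψ = 2176.03 + 229.85 = 2405.88 ft.
Total head at well C: h = 2483.73 − 57.76 = 2425.97 ft.
Head difference: h(well D) − h(well C) = 2405.88 − 2425.97 = -20.09 ft.
Hydraulic gradient: i = |Δh| / L = 20.09 / 3825.7 = 0.00525.
Flow is from higher to lower head: from well C toward well D, i.e. toward the north-west.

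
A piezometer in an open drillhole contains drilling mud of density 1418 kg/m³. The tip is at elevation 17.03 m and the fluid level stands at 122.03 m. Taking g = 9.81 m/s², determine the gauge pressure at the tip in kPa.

P ≈ 1460 kPa

Pressure head ψ = h − z = 122.03 − 17.03 = 105.00 m.
P = ρgψ = 1418 × 9.81 × 105.00 = 1460611 Pa ≈ 1460 kPa.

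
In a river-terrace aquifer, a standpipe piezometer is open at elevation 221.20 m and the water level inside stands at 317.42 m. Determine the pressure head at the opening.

Total head h = 317.42 m (the water-surface elevation in the piezometer).
Pressure head ψ = h − z = 317.42 − 221.20 = 96.22 m.

ψ ≈ 96.22 m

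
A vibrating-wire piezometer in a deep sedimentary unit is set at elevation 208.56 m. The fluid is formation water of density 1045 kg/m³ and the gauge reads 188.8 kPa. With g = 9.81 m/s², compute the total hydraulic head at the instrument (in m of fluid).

h ≈ 226.98 m

ψ = P/(ρg) = 188.8×1000 / (1045 × 9.81) = 18.42 m.
h = z + ψ = 208.56 + 18.42 = 226.98 m.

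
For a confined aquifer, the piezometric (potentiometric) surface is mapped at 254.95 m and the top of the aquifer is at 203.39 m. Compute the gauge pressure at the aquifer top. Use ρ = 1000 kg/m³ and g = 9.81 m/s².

P ≈ 506 kPa

Pressure head at the aquifer top: ψ = h − z = 254.95 − 203.39 = 51.56 m.
P = ρgψ = 1000 × 9.81 × 51.56 = 505804 Pa ≈ 506 kPa.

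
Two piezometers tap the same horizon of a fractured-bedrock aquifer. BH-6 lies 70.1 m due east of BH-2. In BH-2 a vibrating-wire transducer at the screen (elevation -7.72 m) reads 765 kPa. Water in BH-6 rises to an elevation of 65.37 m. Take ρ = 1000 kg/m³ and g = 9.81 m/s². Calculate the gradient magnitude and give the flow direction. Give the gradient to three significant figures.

i ≈ 0.0698; groundwater flows toward the east

Pressure head at BH-2: ψ = P/(ρg) = 765×1000 / (1000 × 9.81) = 77.98 m.
Total head at BH-2: h = z + ψ = -7.72 + 77.98 = 70.26 m.
Total head at BH-6: h = 65.37 m (water level in the piezometer is the total head).
Head difference: h(BH-2) − h(BH-6) = 70.26 − 65.37 = 4.89 m.
Hydraulic gradient: i = |Δh| / L = 4.89 / 70.1 = 0.0698.
Flow is from higher to lower head: from BH-2 toward BH-6, i.e. toward the east.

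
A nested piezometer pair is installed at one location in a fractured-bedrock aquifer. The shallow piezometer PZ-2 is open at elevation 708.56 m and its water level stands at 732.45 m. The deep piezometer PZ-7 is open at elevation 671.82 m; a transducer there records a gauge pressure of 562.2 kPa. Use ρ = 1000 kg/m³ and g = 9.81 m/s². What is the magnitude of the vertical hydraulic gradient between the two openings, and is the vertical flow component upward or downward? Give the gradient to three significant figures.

Total head at PZ-2: h = 732.45 m (water level in the standpipe).
Pressure head at PZ-7: ψ = P/(ρg) = 562.2×1000 / (1000 × 9.81) = 57.31 m.
Total head at PZ-7: h = z + ψ = 671.82 + 57.31 = 729.13 m.
Δh = h(PZ-2) − h(PZ-7) = 732.45 − 729.13 = 3.32 m.
Vertical separation Δz = 708.56 − 671.82 = 36.74 m.
|i_v| = |Δh| / Δz = 3.32 / 36.74 = 0.0904.
Head is higher in the shallow piezometer, so vertical flow is downward (recharge condition).

|i_v| ≈ 0.0904; vertical flow is downward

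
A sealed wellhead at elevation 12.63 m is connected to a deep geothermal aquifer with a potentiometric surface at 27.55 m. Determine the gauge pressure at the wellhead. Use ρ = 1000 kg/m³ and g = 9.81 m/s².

P ≈ 146 kPa

Head above the cap: Δh = 27.55 − 12.63 = 14.92 m.
P = ρgΔh = 1000 × 9.81 × 14.92 = 146365 Pa ≈ 146 kPa.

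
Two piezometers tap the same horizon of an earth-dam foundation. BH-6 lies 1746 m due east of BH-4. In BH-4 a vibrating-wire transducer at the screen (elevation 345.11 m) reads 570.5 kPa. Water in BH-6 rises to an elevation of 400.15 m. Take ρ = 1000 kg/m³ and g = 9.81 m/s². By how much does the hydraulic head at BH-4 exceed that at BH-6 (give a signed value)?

Pressure head at BH-4: ψ = P/(ρg) = 570.5×1000 / (1000 × 9.81) = 58.15 m.
Total head at BH-4: h = z + ψ = 345.11 + 58.15 = 403.26 m.
Total head at BH-6: h = 400.15 m (water level in the piezometer is the total head).
Head difference: h(BH-4) − h(BH-6) = 403.26 − 400.15 = 3.11 m.

Δh ≈ 3.11 m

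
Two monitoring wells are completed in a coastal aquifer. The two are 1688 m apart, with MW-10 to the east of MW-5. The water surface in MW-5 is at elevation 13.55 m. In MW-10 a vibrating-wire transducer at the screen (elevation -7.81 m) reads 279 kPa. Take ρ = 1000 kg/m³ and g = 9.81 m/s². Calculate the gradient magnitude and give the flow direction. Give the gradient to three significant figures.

i ≈ 0.00419; groundwater flows toward the west

Total head at MW-5: h = 13.55 m (water level in the piezometer is the total head).
Pressure head at MW-10: ψ = P/(ρg) = 279×1000 / (1000 × 9.81) = 28.44 m.
Total head at MW-10: h = z + ψ = -7.81 + 28.44 = 20.63 m.
Head difference: h(MW-5) − h(MW-10) = 13.55 − 20.63 = -7.08 m.
Hydraulic gradient: i = |Δh| / L = 7.08 / 1688 = 0.00419.
Flow is from higher to lower head: from MW-10 toward MW-5, i.e. toward the west.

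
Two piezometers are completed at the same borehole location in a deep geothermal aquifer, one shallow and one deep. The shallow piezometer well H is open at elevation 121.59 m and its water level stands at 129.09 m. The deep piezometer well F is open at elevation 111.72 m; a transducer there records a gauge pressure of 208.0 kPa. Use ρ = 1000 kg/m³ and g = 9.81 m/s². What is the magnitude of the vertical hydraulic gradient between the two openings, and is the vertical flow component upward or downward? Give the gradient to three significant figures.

|i_v| ≈ 0.388; vertical flow is upward

Total head at well H: h = 129.09 m (water level in the standpipe).
Pressure head at well F: ψ = P/(ρg) = 208.0×1000 / (1000 × 9.81) = 21.20 m.
Total head at well F: h = z + ψ = 111.72 + 21.20 = 132.92 m.
Δh = h(well H) − h(well F) = 129.09 − 132.92 = -3.83 m.
Vertical separation Δz = 121.59 − 111.72 = 9.87 m.
|i_v| = |Δh| / Δz = 3.83 / 9.87 = 0.388.
Head is higher in the deep piezometer, so vertical flow is upward (discharge condition).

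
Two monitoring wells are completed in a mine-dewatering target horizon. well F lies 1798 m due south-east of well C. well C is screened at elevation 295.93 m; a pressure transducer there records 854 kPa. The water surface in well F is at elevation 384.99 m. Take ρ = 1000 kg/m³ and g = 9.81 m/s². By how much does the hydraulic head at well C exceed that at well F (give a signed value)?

Δh ≈ -2.01 m

Pressure head at well C: ψ = P/(ρg) = 854×1000 / (1000 × 9.81) = 87.05 m.
Total head at well C: h = z + ψ = 295.93 + 87.05 = 382.98 m.
Total head at well F: h = 384.99 m (water level in the piezometer is the total head).
Head difference: h(well C) − h(well F) = 382.98 − 384.99 = -2.01 m.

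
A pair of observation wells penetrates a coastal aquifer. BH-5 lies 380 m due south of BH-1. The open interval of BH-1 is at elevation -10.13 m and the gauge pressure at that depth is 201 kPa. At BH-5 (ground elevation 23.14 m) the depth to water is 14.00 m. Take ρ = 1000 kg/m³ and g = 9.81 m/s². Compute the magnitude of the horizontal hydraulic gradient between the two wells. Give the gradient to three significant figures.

Pressure head at BH-1: ψ = P/(ρg) = 201×1000 / (1000 × 9.81) = 20.49 m.
Total head at BH-1: h = z + ψ = -10.13 + 20.49 = 10.36 m.
Total head at BH-5: h = 23.14 − 14.00 = 9.14 m.
Head difference: h(BH-1) − h(BH-5) = 10.36 − 9.14 = 1.22 m.
Hydraulic gradient: i = |Δh| / L = 1.22 / 380 = 0.00321.

i ≈ 0.00321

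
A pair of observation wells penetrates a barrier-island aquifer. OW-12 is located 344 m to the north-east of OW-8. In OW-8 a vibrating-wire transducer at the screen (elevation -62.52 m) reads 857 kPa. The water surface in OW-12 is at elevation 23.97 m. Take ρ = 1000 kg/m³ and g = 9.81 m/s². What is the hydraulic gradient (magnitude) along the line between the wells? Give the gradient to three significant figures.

i ≈ 0.00253

Pressure head at OW-8: ψ = P/(ρg) = 857×1000 / (1000 × 9.81) = 87.36 m.
Total head at OW-8: h = z + ψ = -62.52 + 87.36 = 24.84 m.
Total head at OW-12: h = 23.97 m (water level in the piezometer is the total head).
Head difference: h(OW-8) − h(OW-12) = 24.84 − 23.97 = 0.87 m.
Hydraulic gradient: i = |Δh| / L = 0.87 / 344 = 0.00253.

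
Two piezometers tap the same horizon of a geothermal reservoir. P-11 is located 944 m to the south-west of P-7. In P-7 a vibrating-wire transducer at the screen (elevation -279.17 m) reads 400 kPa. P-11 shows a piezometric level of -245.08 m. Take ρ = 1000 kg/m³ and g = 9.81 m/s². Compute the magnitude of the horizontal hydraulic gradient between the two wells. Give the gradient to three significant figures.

Pressure head at P-7: ψ = P/(ρg) = 400×1000 / (1000 × 9.81) = 40.77 m.
Total head at P-7: h = z + ψ = -279.17 + 40.77 = -238.40 m.
Total head at P-11: h = -245.08 m (water level in the piezometer is the total head).
Head difference: h(P-7) − h(P-11) = -238.40 − (-245.08) = 6.68 m.
Hydraulic gradient: i = |Δh| / L = 6.68 / 944 = 0.00708.

i ≈ 0.00708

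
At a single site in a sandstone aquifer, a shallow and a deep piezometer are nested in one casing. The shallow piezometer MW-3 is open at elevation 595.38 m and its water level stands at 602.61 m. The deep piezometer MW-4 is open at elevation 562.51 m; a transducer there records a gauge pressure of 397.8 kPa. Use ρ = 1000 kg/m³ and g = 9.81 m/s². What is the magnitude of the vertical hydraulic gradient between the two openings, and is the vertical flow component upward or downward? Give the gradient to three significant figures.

|i_v| ≈ 0.0137; vertical flow is upward

Total head at MW-3: h = 602.61 m (water level in the standpipe).
Pressure head at MW-4: ψ = P/(ρg) = 397.8×1000 / (1000 × 9.81) = 40.55 m.
Total head at MW-4: h = z + ψ = 562.51 + 40.55 = 603.06 m.
Δh = h(MW-3) − h(MW-4) = 602.61 − 603.06 = -0.45 m.
Vertical separation Δz = 595.38 − 562.51 = 32.87 m.
|i_v| = |Δh| / Δz = 0.45 / 32.87 = 0.0137.
Head is higher in the deep piezometer, so vertical flow is upward (discharge condition).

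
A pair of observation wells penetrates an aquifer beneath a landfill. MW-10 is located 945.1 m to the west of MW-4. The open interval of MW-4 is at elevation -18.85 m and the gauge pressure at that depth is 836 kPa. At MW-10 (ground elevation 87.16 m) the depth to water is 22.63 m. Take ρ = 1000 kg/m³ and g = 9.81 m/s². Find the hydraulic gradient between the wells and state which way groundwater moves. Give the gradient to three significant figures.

Pressure head at MW-4: ψ = P/(ρg) = 836×1000 / (1000 × 9.81) = 85.22 m.
Total head at MW-4: h = z + ψ = -18.85 + 85.22 = 66.37 m.
Total head at MW-10: h = 87.16 − 22.63 = 64.53 m.
Head difference: h(MW-4) − h(MW-10) = 66.37 − 64.53 = 1.84 m.
Hydraulic gradient: i = |Δh| / L = 1.84 / 945.1 = 0.00195.
Flow is from higher to lower head: from MW-4 toward MW-10, i.e. toward the west.

i ≈ 0.00195; groundwater flows toward the west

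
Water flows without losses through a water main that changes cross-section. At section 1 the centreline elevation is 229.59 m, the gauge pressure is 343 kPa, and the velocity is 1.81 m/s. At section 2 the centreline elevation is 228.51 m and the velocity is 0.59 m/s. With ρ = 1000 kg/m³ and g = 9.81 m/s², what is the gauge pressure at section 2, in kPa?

P₂ ≈ 355 kPa

Pressure head at 1: ψ₁ = P₁/(ρg) = 343×1000 / (1000 × 9.81) = 34.96 m.
Velocity heads: v₁²/2g = 1.81²/19.62 = 0.167 m; v₂²/2g = 0.59²/19.62 = 0.018 m.
Total head H = z₁ + ψ₁ + v₁²/2g = 229.59 + 34.96 + 0.167 = 264.72 m.
ψ₂ = H − z₂ − v₂²/2g = 264.72 − 228.51 − 0.018 = 36.19 m.
P₂ = ρgψ₂ = 1000 × 9.81 × 36.19 ≈ 355 kPa.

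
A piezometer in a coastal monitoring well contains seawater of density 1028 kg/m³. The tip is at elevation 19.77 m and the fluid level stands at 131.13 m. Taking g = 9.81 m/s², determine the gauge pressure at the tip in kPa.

Pressure head ψ = h − z = 131.13 − 19.77 = 111.36 m.
P = ρgψ = 1028 × 9.81 × 111.36 = 1123030 Pa ≈ 1120 kPa.

P ≈ 1120 kPa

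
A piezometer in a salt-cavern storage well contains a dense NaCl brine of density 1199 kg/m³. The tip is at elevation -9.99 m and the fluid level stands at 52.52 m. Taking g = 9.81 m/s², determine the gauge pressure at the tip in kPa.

P ≈ 735 kPa

Pressure head ψ = h − z = 52.52 − (-9.99) = 62.51 m.
P = ρgψ = 1199 × 9.81 × 62.51 = 735254 Pa ≈ 735 kPa.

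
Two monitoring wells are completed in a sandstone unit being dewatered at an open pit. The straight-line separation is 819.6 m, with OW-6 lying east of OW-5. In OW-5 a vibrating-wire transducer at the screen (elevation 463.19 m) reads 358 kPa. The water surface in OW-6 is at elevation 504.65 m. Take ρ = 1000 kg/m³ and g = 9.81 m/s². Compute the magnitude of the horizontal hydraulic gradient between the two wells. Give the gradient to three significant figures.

Pressure head at OW-5: ψ = P/(ρg) = 358×1000 / (1000 × 9.81) = 36.49 m.
Total head at OW-5: h = z + ψ = 463.19 + 36.49 = 499.68 m.
Total head at OW-6: h = 504.65 m (water level in the piezometer is the total head).
Head difference: h(OW-5) − h(OW-6) = 499.68 − 504.65 = -4.97 m.
Hydraulic gradient: i = |Δh| / L = 4.97 / 819.6 = 0.00606.

i ≈ 0.00606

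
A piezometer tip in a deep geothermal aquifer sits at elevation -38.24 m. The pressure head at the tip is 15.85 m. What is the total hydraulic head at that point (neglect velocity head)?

h = z + ψ = -38.24 + 15.85 = -22.39 m.

h ≈ -22.39 m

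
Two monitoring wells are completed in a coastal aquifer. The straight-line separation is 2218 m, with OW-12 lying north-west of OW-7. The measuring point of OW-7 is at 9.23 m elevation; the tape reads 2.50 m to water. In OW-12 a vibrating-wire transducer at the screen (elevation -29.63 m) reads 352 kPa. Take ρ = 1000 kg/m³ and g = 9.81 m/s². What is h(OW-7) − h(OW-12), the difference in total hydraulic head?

Total head at OW-7: h = 9.23 − 2.50 = 6.73 m.
Pressure head at OW-12: ψ = P/(ρg) = 352×1000 / (1000 × 9.81) = 35.88 m.
Total head at OW-12: h = z + ψ = -29.63 + 35.88 = 6.25 m.
Head difference: h(OW-7) − h(OW-12) = 6.73 − 6.25 = 0.48 m.

Δh ≈ 0.48 m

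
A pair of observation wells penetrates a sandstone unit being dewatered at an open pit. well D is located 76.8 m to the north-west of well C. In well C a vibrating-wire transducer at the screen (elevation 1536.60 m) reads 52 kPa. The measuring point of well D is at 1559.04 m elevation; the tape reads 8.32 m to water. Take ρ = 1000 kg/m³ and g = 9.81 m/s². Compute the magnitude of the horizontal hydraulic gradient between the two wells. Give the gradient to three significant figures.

Pressure head at well C: ψ = P/(ρg) = 52×1000 / (1000 × 9.81) = 5.30 m.
Total head at well C: h = z + ψ = 1536.60 + 5.30 = 1541.90 m.
Total head at well D: h = 1559.04 − 8.32 = 1550.72 m.
Head difference: h(well C) − h(well D) = 1541.90 − 1550.72 = -8.82 m.
Hydraulic gradient: i = |Δh| / L = 8.82 / 76.8 = 0.115.

i ≈ 0.115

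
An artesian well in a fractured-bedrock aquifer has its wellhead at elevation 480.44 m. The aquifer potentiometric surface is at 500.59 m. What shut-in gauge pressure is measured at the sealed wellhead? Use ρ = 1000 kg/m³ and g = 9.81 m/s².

Head above the cap: Δh = 500.59 − 480.44 = 20.15 m.
P = ρgΔh = 1000 × 9.81 × 20.15 = 197672 Pa ≈ 198 kPa.

P ≈ 198 kPa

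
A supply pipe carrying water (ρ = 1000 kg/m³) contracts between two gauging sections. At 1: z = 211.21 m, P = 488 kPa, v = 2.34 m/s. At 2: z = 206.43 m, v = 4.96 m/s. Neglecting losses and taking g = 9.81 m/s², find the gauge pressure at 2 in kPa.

Pressure head at 1: ψ₁ = P₁/(ρg) = 488×1000 / (1000 × 9.81) = 49.75 m.
Velocity heads: v₁²/2g = 2.34²/19.62 = 0.279 m; v₂²/2g = 4.96²/19.62 = 1.254 m.
Total head H = z₁ + ψ₁ + v₁²/2g = 211.21 + 49.75 + 0.279 = 261.24 m.
ψ₂ = H − z₂ − v₂²/2g = 261.24 − 206.43 − 1.254 = 53.56 m.
P₂ = ρgψ₂ = 1000 × 9.81 × 53.56 ≈ 525 kPa.

P₂ ≈ 525 kPa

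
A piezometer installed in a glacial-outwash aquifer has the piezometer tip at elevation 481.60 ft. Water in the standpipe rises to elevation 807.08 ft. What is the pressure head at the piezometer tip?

Total head h = 807.08 ft (the water-surface elevation in the piezometer).
Pressure head ψ = h − z = 807.08 − 481.60 = 325.48 ft.

ψ ≈ 325.48 ft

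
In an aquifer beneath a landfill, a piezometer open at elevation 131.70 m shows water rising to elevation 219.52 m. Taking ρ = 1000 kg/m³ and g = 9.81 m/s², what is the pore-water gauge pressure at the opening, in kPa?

P ≈ 862 kPa

Pressure head ψ = h − z = 219.52 − 131.70 = 87.82 m.
P = ρgψ = 1000 × 9.81 × 87.82 = 861514 Pa ≈ 862 kPa.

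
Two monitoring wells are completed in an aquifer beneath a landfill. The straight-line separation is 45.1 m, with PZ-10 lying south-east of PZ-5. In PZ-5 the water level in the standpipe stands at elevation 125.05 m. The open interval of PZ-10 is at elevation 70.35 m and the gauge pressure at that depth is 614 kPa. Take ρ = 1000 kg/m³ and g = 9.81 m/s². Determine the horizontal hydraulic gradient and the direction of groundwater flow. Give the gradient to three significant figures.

i ≈ 0.175; groundwater flows toward the north-west

Total head at PZ-5: h = 125.05 m (water level in the piezometer is the total head).
Pressure head at PZ-10: ψ = P/(ρg) = 614×1000 / (1000 × 9.81) = 62.59 m.
Total head at PZ-10: h = z + ψ = 70.35 + 62.59 = 132.94 m.
Head difference: h(PZ-5) − h(PZ-10) = 125.05 − 132.94 = -7.89 m.
Hydraulic gradient: i = |Δh| / L = 7.89 / 45.1 = 0.175.
Flow is from higher to lower head: from PZ-10 toward PZ-5, i.e. toward the north-west.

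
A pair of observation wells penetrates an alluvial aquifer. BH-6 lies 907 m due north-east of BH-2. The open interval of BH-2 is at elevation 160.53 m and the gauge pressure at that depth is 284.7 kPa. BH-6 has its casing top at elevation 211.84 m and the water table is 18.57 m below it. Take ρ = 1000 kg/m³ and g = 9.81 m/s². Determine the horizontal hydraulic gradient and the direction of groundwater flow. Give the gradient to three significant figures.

i ≈ 0.00410; groundwater flows toward the south-west

Pressure head at BH-2: ψ = P/(ρg) = 284.7×1000 / (1000 × 9.81) = 29.02 m.
Total head at BH-2: h = z + ψ = 160.53 + 29.02 = 189.55 m.
Total head at BH-6: h = 211.84 − 18.57 = 193.27 m.
Head difference: h(BH-2) − h(BH-6) = 189.55 − 193.27 = -3.72 m.
Hydraulic gradient: i = |Δh| / L = 3.72 / 907 = 0.00410.
Flow is from higher to lower head: from BH-6 toward BH-2, i.e. toward the south-west.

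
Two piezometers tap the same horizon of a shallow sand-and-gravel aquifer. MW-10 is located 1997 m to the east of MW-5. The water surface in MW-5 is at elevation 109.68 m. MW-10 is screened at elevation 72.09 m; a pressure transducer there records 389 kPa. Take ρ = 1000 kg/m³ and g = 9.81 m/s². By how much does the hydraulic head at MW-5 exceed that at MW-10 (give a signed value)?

Total head at MW-5: h = 109.68 m (water level in the piezometer is the total head).
Pressure head at MW-10: ψ = P/(ρg) = 389×1000 / (1000 × 9.81) = 39.65 m.
Total head at MW-10: h = z + ψ = 72.09 + 39.65 = 111.74 m.
Head difference: h(MW-5) − h(MW-10) = 109.68 − 111.74 = -2.06 m.

Δh ≈ -2.06 m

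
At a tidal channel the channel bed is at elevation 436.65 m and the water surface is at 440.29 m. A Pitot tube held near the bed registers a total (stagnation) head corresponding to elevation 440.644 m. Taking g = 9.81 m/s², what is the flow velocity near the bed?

Near the bed, under hydrostatic conditions, the piezometric head (z + ψ) equals the free-surface elevation, 440.29 m.
Velocity head = total − piezometric = 440.644 − 440.29 = 0.354 m.
v = √(2g·h_v) = √(2 × 9.81 × 0.354) = 2.64 m/s.

v ≈ 2.64 m/s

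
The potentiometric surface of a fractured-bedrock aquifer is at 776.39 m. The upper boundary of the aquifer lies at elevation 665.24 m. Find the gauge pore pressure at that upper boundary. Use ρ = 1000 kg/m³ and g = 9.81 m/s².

P ≈ 1090 kPa

Pressure head at the aquifer top: ψ = h − z = 776.39 − 665.24 = 111.15 m.
P = ρgψ = 1000 × 9.81 × 111.15 = 1090381 Pa ≈ 1090 kPa.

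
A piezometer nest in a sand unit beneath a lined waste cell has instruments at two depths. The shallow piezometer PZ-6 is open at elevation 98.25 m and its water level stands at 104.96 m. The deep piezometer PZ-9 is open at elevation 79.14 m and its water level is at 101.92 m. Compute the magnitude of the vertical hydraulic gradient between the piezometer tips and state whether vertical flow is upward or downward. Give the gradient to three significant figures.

|i_v| ≈ 0.159; vertical flow is downward

Total head at PZ-6: h = 104.96 m (water level in the standpipe).
Total head at PZ-9: h = 101.92 m.
Δh = h(PZ-6) − h(PZ-9) = 104.96 − 101.92 = 3.04 m.
Vertical separation Δz = 98.25 − 79.14 = 19.11 m.
|i_v| = |Δh| / Δz = 3.04 / 19.11 = 0.159.
Head is higher in the shallow piezometer, so vertical flow is downward (recharge condition).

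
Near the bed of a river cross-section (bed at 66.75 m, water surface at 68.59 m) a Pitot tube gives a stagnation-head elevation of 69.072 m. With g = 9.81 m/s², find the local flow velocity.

v ≈ 3.08 m/s

Near the bed, under hydrostatic conditions, the piezometric head (z + ψ) equals the free-surface elevation, 68.59 m.
Velocity head = total − piezometric = 69.072 − 68.59 = 0.482 m.
v = √(2g·h_v) = √(2 × 9.81 × 0.482) = 3.08 m/s.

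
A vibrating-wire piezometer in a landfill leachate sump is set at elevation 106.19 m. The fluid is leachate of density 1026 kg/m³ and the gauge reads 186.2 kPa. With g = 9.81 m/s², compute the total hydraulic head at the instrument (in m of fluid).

ψ = P/(ρg) = 186.2×1000 / (1026 × 9.81) = 18.50 m.
h = z + ψ = 106.19 + 18.50 = 124.69 m.

h ≈ 124.69 m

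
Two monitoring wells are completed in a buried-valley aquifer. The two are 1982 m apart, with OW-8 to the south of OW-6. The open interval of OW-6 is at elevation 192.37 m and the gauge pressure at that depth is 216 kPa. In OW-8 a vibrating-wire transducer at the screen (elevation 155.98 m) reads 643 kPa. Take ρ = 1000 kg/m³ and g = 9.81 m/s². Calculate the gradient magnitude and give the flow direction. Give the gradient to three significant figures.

i ≈ 0.00360; groundwater flows toward the north

Pressure head at OW-6: ψ = P/(ρg) = 216×1000 / (1000 × 9.81) = 22.02 m.
Total head at OW-6: h = z + ψ = 192.37 + 22.02 = 214.39 m.
Pressure head at OW-8: ψ = P/(ρg) = 643×1000 / (1000 × 9.81) = 65.55 m.
Total head at OW-8: h = z + ψ = 155.98 + 65.55 = 221.53 m.
Head difference: h(OW-6) − h(OW-8) = 214.39 − 221.53 = -7.14 m.
Hydraulic gradient: i = |Δh| / L = 7.14 / 1982 = 0.00360.
Flow is from higher to lower head: from OW-8 toward OW-6, i.e. toward the north.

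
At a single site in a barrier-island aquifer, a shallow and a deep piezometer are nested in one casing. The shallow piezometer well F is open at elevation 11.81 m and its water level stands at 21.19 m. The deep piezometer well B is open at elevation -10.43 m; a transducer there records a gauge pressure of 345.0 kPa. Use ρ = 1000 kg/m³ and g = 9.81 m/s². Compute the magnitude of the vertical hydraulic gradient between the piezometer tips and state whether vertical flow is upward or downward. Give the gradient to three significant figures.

|i_v| ≈ 0.160; vertical flow is upward

Total head at well F: h = 21.19 m (water level in the standpipe).
Pressure head at well B: ψ = P/(ρg) = 345.0×1000 / (1000 × 9.81) = 35.17 m.
Total head at well B: h = z + ψ = -10.43 + 35.17 = 24.74 m.
Δh = h(well F) − h(well B) = 21.19 − 24.74 = -3.55 m.
Vertical separation Δz = 11.81 − (-10.43) = 22.24 m.
|i_v| = |Δh| / Δz = 3.55 / 22.24 = 0.160.
Head is higher in the deep piezometer, so vertical flow is upward (discharge condition).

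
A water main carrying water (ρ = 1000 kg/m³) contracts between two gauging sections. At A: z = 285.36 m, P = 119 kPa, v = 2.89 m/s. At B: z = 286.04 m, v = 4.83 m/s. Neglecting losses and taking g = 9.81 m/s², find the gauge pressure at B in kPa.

Pressure head at A: ψ₁ = P₁/(ρg) = 119×1000 / (1000 × 9.81) = 12.13 m.
Velocity heads: v₁²/2g = 2.89²/19.62 = 0.426 m; v₂²/2g = 4.83²/19.62 = 1.189 m.
Total head H = z₁ + ψ₁ + v₁²/2g = 285.36 + 12.13 + 0.426 = 297.92 m.
ψ₂ = H − z₂ − v₂²/2g = 297.92 − 286.04 − 1.189 = 10.69 m.
P₂ = ρgψ₂ = 1000 × 9.81 × 10.69 ≈ 105 kPa.

P₂ ≈ 105 kPa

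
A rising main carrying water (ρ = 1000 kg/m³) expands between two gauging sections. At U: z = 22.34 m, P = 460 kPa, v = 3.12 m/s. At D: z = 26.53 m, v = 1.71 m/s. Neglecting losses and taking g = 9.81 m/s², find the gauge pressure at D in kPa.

Pressure head at U: ψ₁ = P₁/(ρg) = 460×1000 / (1000 × 9.81) = 46.89 m.
Velocity heads: v₁²/2g = 3.12²/19.62 = 0.496 m; v₂²/2g = 1.71²/19.62 = 0.149 m.
Total head H = z₁ + ψ₁ + v₁²/2g = 22.34 + 46.89 + 0.496 = 69.73 m.
ψ₂ = H − z₂ − v₂²/2g = 69.73 − 26.53 − 0.149 = 43.05 m.
P₂ = ρgψ₂ = 1000 × 9.81 × 43.05 ≈ 422 kPa.

P₂ ≈ 422 kPa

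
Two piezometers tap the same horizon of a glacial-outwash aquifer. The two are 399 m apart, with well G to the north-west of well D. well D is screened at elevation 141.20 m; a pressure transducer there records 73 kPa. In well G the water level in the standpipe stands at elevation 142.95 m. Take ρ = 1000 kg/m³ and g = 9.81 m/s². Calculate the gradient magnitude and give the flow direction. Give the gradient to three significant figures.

Pressure head at well D: ψ = P/(ρg) = 73×1000 / (1000 × 9.81) = 7.44 m.
Total head at well D: h = z + ψ = 141.20 + 7.44 = 148.64 m.
Total head at well G: h = 142.95 m (water level in the piezometer is the total head).
Head difference: h(well D) − h(well G) = 148.64 − 142.95 = 5.69 m.
Hydraulic gradient: i = |Δh| / L = 5.69 / 399 = 0.0143.
Flow is from higher to lower head: from well D toward well G, i.e. toward the north-west.

i ≈ 0.0143; groundwater flows toward the north-west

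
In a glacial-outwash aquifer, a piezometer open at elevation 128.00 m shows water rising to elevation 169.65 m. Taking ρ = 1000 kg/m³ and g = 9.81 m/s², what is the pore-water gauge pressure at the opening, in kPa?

Pressure head ψ = h − z = 169.65 − 128.00 = 41.65 m.
P = ρgψ = 1000 × 9.81 × 41.65 = 408586 Pa ≈ 409 kPa.

P ≈ 409 kPa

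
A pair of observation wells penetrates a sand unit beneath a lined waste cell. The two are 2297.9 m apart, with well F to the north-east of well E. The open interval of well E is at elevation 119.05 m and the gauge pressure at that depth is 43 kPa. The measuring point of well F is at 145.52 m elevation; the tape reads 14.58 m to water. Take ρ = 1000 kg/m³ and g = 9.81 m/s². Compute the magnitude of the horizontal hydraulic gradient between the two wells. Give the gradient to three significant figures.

Pressure head at well E: ψ = P/(ρg) = 43×1000 / (1000 × 9.81) = 4.38 m.
Total head at well E: h = z + ψ = 119.05 + 4.38 = 123.43 m.
Total head at well F: h = 145.52 − 14.58 = 130.94 m.
Head difference: h(well E) − h(well F) = 123.43 − 130.94 = -7.51 m.
Hydraulic gradient: i = |Δh| / L = 7.51 / 2297.9 = 0.00327.

i ≈ 0.00327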